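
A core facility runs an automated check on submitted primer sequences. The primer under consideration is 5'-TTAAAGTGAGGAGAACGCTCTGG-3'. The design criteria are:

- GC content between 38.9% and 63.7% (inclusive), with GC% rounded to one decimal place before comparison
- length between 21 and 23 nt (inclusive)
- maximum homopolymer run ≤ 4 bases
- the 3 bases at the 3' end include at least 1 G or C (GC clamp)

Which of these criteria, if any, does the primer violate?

Base counts: A=7, T=5, G=8, C=3 (length 23).
GC content: GC 11/23 = 47.8% ✓
length: length 23 ✓
homopolymer run: longest run = 3 ✓
GC clamp: 3' end TGG has 2 G/C ✓

Meets all criteria.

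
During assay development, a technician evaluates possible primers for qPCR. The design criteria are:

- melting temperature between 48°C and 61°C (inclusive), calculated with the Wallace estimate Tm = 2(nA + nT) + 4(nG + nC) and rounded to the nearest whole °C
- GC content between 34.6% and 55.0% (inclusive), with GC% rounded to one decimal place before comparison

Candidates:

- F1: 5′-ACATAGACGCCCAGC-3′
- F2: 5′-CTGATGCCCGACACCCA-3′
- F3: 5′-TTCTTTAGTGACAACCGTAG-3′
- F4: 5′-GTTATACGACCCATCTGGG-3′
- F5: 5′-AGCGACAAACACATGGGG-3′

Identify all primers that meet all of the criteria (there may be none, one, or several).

F1 (15 nt, A=5 T=1 G=3 C=6): Tm = 2·6 + 4·9 = 48°C ✓; GC 9/15 = 60.0%, outside 34.6–55.0% ✗ — fails.
F2 (17 nt, A=4 T=2 G=3 C=8): Tm = 2·6 + 4·11 = 56°C ✓; GC 11/17 = 64.7%, outside 34.6–55.0% ✗ — fails.
F3 (20 nt, A=5 T=7 G=4 C=4): Tm = 2·12 + 4·8 = 56°C ✓; GC 8/20 = 40.0% ✓ — passes.
F4 (19 nt, A=4 T=5 G=5 C=5): Tm = 2·9 + 4·10 = 58°C ✓; GC 10/19 = 52.6% ✓ — passes.
F5 (18 nt, A=7 T=1 G=6 C=4): Tm = 2·8 + 4·10 = 56°C ✓; GC 10/18 = 55.6%, outside 34.6–55.0% ✗ — fails.

F3 and F4.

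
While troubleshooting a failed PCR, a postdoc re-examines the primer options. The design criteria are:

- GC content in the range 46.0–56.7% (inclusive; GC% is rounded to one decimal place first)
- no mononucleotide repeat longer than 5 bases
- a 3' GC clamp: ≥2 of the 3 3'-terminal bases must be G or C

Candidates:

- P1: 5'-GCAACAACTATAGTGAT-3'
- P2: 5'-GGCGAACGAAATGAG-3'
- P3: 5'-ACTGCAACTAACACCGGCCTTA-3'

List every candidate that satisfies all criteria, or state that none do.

P1 (17 nt, A=7 T=4 G=3 C=3): GC 6/17 = 35.3%, outside 46.0–56.7% ✗; longest run = 2 ✓; 3' end GAT has 1 G/C, need ≥2 ✗ — fails.
P2 (15 nt, A=6 T=1 G=6 C=2): GC 8/15 = 53.3% ✓; longest run = 3 ✓; 3' end GAG has 2 G/C ✓ — passes.
P3 (22 nt, A=7 T=4 G=3 C=8): GC 11/22 = 50.0% ✓; longest run = 2 ✓; 3' end TTA has 0 G/C, need ≥2 ✗ — fails.

P2 only.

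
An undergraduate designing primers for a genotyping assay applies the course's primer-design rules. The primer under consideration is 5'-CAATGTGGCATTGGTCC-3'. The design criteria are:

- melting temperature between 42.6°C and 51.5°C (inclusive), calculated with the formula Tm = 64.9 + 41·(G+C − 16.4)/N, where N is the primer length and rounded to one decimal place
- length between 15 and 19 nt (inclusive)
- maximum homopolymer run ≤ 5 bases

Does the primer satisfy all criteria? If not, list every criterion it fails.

Meets all criteria.

Base counts: A=3, T=5, G=5, C=4 (length 17).
Tm: Tm = 64.9 + 41·(9 − 16.4)/17 = 47.1°C ✓
length: length 17 ✓
homopolymer run: longest run = 2 ✓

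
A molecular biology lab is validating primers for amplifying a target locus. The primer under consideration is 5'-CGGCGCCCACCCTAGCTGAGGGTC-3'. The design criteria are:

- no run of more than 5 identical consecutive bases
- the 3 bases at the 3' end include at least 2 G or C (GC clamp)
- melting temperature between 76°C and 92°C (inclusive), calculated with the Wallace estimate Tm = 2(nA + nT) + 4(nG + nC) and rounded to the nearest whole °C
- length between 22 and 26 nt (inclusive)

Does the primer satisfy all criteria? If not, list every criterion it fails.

Base counts: A=3, T=3, G=8, C=10 (length 24).
homopolymer run: longest run = 3 ✓
GC clamp: 3' end GTC has 2 G/C ✓
Tm: Tm = 2·6 + 4·18 = 84°C ✓
length: length 24 ✓

Meets all criteria.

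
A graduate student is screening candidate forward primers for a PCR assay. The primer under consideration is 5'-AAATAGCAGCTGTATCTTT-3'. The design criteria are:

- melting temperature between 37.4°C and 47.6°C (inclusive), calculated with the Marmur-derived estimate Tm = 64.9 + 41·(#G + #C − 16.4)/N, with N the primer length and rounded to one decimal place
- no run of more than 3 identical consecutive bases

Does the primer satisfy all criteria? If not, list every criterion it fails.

Meets all criteria.

Base counts: A=6, T=7, G=3, C=3 (length 19).
Tm: Tm = 64.9 + 41·(6 − 16.4)/19 = 42.5°C ✓
homopolymer run: longest run = 3 ✓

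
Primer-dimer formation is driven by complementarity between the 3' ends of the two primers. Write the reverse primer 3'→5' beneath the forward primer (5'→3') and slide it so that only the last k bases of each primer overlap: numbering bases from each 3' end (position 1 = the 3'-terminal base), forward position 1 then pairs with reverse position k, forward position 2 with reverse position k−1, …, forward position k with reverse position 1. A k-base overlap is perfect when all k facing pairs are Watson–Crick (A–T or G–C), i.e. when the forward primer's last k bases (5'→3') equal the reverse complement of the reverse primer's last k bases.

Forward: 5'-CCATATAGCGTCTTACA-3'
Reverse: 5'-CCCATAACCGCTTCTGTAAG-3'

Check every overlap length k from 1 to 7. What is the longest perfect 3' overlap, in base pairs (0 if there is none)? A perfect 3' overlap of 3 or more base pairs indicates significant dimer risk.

Last 7 bases (5'→3') — forward …TCTTACA, reverse …CTGTAAG.
Reverse complement of the reverse primer's last 7 bases: CTTACAG; its first k bases are the reverse complement of the reverse primer's last k bases, so a perfect k-base overlap needs the forward primer's last k bases to equal them.
Comparing (forward last k vs required): k=1: A vs C ✗; k=2: CA vs CT ✗; k=3: ACA vs CTT ✗; k=4: TACA vs CTTA ✗; k=5: TTACA vs CTTAC ✗; k=6: CTTACA vs CTTACA ✓; k=7: TCTTACA vs CTTACAG ✗.
Only k = 6 is perfect, so the longest perfect 3' overlap is 6.

Longest perfect overlap: 6 complementary base pairs; significant dimer risk (threshold 3).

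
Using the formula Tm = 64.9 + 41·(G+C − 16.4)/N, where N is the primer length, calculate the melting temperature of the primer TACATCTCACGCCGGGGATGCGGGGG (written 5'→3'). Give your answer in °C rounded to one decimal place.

67.4°C

Base counts: A=4, T=4, G=11, C=7; G+C = 18, N = 26.
Tm = 64.9 + 41·(18 − 16.4)/26 = 64.9 + 65.60/26 = 67.4°C.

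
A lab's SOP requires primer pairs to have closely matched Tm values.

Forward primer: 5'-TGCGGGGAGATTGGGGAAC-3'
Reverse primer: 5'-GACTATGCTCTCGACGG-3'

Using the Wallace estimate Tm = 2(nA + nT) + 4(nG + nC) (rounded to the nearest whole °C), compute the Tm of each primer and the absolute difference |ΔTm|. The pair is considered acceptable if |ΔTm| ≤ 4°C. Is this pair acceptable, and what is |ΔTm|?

|ΔTm| = 8°C; the pair is not acceptable.

Forward: A=4 T=3 G=10 C=2 → Tm = 2·7 + 4·12 = 62°C.
Reverse: A=3 T=4 G=5 C=5 → Tm = 2·7 + 4·10 = 54°C.
|ΔTm| = |62 − 54| = 8°C, > 4°C.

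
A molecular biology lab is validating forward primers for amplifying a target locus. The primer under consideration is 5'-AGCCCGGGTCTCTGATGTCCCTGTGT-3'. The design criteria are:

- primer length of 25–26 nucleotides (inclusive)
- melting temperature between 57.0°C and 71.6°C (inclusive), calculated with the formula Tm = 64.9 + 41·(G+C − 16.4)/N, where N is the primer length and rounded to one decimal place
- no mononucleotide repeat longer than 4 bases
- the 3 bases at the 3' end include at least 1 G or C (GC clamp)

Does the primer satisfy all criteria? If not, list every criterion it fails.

Meets all criteria.

Base counts: A=2, T=8, G=8, C=8 (length 26).
length: length 26 ✓
Tm: Tm = 64.9 + 41·(16 − 16.4)/26 = 64.3°C ✓
homopolymer run: longest run = 3 ✓
GC clamp: 3' end TGT has 1 G/C ✓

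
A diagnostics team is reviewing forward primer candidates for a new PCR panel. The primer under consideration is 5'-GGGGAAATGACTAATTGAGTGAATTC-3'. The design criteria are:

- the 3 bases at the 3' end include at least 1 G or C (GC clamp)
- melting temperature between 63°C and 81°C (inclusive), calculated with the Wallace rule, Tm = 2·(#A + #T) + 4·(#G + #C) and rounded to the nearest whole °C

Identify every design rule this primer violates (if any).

Meets all criteria.

Base counts: A=9, T=7, G=8, C=2 (length 26).
GC clamp: 3' end TTC has 1 G/C ✓
Tm: Tm = 2·16 + 4·10 = 72°C ✓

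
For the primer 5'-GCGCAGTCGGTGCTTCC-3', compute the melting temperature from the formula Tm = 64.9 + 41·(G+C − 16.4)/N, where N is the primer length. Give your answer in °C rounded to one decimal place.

Base counts: A=1, T=4, G=6, C=6; G+C = 12, N = 17.
Tm = 64.9 + 41·(12 − 16.4)/17 = 64.9 + -180.40/17 = 54.3°C.

54.3°C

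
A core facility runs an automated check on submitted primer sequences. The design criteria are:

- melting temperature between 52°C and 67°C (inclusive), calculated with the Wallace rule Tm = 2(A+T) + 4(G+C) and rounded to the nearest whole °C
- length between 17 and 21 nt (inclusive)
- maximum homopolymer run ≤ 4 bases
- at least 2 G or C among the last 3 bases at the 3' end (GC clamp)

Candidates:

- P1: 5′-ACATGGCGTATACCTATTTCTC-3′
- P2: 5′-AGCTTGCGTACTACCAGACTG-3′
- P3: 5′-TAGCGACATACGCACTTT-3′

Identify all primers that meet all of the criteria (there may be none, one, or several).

P1 (22 nt, A=5 T=8 G=3 C=6): Tm = 2·13 + 4·9 = 62°C ✓; length 22, outside 17–21 ✗; longest run = 3 ✓; 3' end CTC has 2 G/C ✓ — fails.
P2 (21 nt, A=5 T=5 G=5 C=6): Tm = 2·10 + 4·11 = 64°C ✓; length 21 ✓; longest run = 2 ✓; 3' end CTG has 2 G/C ✓ — passes.
P3 (18 nt, A=5 T=5 G=3 C=5): Tm = 2·10 + 4·8 = 52°C ✓; length 18 ✓; longest run = 3 ✓; 3' end TTT has 0 G/C, need ≥2 ✗ — fails.

P2 only.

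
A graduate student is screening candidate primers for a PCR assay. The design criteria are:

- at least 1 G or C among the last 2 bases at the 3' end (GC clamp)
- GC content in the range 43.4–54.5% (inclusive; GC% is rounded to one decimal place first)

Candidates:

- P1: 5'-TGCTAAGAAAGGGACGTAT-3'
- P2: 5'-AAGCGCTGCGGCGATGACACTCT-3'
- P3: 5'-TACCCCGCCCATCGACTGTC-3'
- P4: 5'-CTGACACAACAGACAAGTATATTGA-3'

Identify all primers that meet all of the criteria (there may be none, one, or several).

P1 (19 nt, A=7 T=4 G=6 C=2): 3' end AT has 0 G/C, need ≥1 ✗; GC 8/19 = 42.1%, outside 43.4–54.5% ✗ — fails.
P2 (23 nt, A=5 T=4 G=7 C=7): 3' end CT has 1 G/C ✓; GC 14/23 = 60.9%, outside 43.4–54.5% ✗ — fails.
P3 (20 nt, A=3 T=4 G=3 C=10): 3' end TC has 1 G/C ✓; GC 13/20 = 65.0%, outside 43.4–54.5% ✗ — fails.
P4 (25 nt, A=11 T=5 G=4 C=5): 3' end GA has 1 G/C ✓; GC 9/25 = 36.0%, outside 43.4–54.5% ✗ — fails.

None of the candidates satisfy all criteria.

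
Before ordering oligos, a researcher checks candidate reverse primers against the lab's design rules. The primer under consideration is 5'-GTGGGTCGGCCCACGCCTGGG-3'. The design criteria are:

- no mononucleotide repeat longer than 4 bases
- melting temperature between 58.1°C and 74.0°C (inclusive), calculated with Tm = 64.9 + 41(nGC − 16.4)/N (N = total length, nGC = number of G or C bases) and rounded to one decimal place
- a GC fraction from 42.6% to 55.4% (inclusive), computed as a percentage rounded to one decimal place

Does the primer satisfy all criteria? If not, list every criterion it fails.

Fails: GC content.

Base counts: A=1, T=3, G=10, C=7 (length 21).
homopolymer run: longest run = 3 ✓
Tm: Tm = 64.9 + 41·(17 − 16.4)/21 = 66.1°C ✓
GC content: GC 17/21 = 81.0%, outside 42.6–55.4% ✗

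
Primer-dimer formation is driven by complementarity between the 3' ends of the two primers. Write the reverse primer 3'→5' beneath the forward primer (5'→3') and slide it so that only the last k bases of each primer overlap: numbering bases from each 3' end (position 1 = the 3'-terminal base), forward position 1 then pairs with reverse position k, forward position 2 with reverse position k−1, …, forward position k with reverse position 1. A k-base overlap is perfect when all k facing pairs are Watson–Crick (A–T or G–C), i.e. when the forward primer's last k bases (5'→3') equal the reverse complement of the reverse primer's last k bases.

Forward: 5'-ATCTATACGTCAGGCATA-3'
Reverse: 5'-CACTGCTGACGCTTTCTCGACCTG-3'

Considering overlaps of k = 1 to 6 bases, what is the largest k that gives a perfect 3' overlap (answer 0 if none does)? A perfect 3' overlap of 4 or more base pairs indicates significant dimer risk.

Last 6 bases (5'→3') — forward …GGCATA, reverse …GACCTG.
Reverse complement of the reverse primer's last 6 bases: CAGGTC; its first k bases are the reverse complement of the reverse primer's last k bases, so a perfect k-base overlap needs the forward primer's last k bases to equal them.
Comparing (forward last k vs required): k=1: A vs C ✗; k=2: TA vs CA ✗; k=3: ATA vs CAG ✗; k=4: CATA vs CAGG ✗; k=5: GCATA vs CAGGT ✗; k=6: GGCATA vs CAGGTC ✗.
No overlap length from 1 to 6 is perfect, so the longest perfect 3' overlap is 0.

Longest perfect overlap: 0 complementary base pairs; below the dimer-risk threshold (threshold 4).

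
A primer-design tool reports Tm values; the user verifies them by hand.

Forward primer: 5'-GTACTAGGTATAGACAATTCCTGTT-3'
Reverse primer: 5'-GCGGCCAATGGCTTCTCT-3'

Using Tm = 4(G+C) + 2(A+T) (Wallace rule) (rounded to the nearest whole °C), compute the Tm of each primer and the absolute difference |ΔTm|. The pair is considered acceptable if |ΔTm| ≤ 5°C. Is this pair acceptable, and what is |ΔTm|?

Forward: A=7 T=9 G=5 C=4 → Tm = 2·16 + 4·9 = 68°C.
Reverse: A=2 T=5 G=5 C=6 → Tm = 2·7 + 4·11 = 58°C.
|ΔTm| = |68 − 58| = 10°C, > 5°C.

|ΔTm| = 10°C; the pair is not acceptable.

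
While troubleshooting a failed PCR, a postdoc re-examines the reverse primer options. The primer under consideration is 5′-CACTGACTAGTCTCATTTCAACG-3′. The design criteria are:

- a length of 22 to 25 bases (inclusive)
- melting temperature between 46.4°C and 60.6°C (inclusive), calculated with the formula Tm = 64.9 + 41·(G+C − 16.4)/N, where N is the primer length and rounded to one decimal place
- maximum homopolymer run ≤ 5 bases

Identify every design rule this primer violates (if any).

Base counts: A=6, T=7, G=3, C=7 (length 23).
length: length 23 ✓
Tm: Tm = 64.9 + 41·(10 − 16.4)/23 = 53.5°C ✓
homopolymer run: longest run = 3 ✓

Meets all criteria.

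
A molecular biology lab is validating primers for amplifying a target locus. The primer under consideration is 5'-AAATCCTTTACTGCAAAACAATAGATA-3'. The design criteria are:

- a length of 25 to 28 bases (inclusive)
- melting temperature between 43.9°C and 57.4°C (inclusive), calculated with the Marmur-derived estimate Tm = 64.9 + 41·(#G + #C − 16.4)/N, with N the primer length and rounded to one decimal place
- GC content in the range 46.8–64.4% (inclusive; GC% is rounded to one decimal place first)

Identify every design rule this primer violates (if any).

Fails: GC content.

Base counts: A=13, T=7, G=2, C=5 (length 27).
length: length 27 ✓
Tm: Tm = 64.9 + 41·(7 − 16.4)/27 = 50.6°C ✓
GC content: GC 7/27 = 25.9%, outside 46.8–64.4% ✗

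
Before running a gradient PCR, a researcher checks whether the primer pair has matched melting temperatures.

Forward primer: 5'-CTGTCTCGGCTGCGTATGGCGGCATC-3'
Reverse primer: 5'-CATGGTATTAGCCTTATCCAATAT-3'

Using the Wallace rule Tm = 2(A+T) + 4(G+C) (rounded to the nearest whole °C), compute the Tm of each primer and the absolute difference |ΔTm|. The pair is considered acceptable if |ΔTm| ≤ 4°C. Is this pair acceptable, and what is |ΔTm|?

Forward: A=2 T=7 G=9 C=8 → Tm = 2·9 + 4·17 = 86°C.
Reverse: A=7 T=9 G=3 C=5 → Tm = 2·16 + 4·8 = 64°C.
|ΔTm| = |86 − 64| = 22°C, > 4°C.

|ΔTm| = 22°C; the pair is not acceptable.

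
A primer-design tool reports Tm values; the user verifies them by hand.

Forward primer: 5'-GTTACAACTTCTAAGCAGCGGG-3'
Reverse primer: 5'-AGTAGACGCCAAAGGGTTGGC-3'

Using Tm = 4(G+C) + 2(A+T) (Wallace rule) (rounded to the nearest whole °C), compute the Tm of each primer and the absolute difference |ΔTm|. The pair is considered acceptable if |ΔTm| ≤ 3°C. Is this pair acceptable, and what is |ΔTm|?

Forward: A=6 T=5 G=6 C=5 → Tm = 2·11 + 4·11 = 66°C.
Reverse: A=6 T=3 G=8 C=4 → Tm = 2·9 + 4·12 = 66°C.
|ΔTm| = |66 − 66| = 0°C, ≤ 3°C.

|ΔTm| = 0°C; the pair is acceptable.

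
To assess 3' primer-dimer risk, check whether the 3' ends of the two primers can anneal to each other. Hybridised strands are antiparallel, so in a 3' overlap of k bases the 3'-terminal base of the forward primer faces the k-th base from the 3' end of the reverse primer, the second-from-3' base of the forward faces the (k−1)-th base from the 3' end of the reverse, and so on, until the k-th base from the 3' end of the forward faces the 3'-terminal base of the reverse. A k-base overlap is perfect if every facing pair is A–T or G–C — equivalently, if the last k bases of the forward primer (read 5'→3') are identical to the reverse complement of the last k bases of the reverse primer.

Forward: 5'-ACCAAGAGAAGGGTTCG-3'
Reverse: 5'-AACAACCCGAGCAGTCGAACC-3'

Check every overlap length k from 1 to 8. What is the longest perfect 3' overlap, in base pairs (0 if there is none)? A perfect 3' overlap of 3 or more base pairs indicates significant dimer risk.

Longest perfect overlap: 6 complementary base pairs; significant dimer risk (threshold 3).

Last 8 bases (5'→3') — forward …AGGGTTCG, reverse …GTCGAACC.
Reverse complement of the reverse primer's last 8 bases: GGTTCGAC; its first k bases are the reverse complement of the reverse primer's last k bases, so a perfect k-base overlap needs the forward primer's last k bases to equal them.
Comparing (forward last k vs required): k=1: G vs G ✓; k=2: CG vs GG ✗; k=3: TCG vs GGT ✗; k=4: TTCG vs GGTT ✗; k=5: GTTCG vs GGTTC ✗; k=6: GGTTCG vs GGTTCG ✓; k=7: GGGTTCG vs GGTTCGA ✗; k=8: AGGGTTCG vs GGTTCGAC ✗.
Perfect overlaps at k = 1, 6; the largest is 6.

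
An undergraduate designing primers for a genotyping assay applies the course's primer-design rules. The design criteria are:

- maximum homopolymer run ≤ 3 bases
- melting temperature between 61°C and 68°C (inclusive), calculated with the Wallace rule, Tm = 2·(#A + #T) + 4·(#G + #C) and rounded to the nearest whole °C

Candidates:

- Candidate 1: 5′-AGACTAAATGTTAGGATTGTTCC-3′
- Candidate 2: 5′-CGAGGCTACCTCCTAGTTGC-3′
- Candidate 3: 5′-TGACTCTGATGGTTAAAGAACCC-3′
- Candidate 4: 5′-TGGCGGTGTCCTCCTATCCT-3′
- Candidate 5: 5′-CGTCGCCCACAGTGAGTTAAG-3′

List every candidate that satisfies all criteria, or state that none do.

Candidate 1, Candidate 2, Candidate 3, Candidate 4 and Candidate 5.

Candidate 1 (23 nt, A=7 T=8 G=5 C=3): longest run = 3 ✓; Tm = 2·15 + 4·8 = 62°C ✓ — passes.
Candidate 2 (20 nt, A=3 T=5 G=5 C=7): longest run = 2 ✓; Tm = 2·8 + 4·12 = 64°C ✓ — passes.
Candidate 3 (23 nt, A=7 T=6 G=5 C=5): longest run = 3 ✓; Tm = 2·13 + 4·10 = 66°C ✓ — passes.
Candidate 4 (20 nt, A=1 T=7 G=5 C=7): longest run = 2 ✓; Tm = 2·8 + 4·12 = 64°C ✓ — passes.
Candidate 5 (21 nt, A=5 T=4 G=6 C=6): longest run = 3 ✓; Tm = 2·9 + 4·12 = 66°C ✓ — passes.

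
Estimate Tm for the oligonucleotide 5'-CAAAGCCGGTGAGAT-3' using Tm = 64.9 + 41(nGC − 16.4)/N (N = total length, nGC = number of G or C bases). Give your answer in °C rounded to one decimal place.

Base counts: A=5, T=2, G=5, C=3; G+C = 8, N = 15.
Tm = 64.9 + 41·(8 − 16.4)/15 = 64.9 + -344.40/15 = 41.9°C.

41.9°C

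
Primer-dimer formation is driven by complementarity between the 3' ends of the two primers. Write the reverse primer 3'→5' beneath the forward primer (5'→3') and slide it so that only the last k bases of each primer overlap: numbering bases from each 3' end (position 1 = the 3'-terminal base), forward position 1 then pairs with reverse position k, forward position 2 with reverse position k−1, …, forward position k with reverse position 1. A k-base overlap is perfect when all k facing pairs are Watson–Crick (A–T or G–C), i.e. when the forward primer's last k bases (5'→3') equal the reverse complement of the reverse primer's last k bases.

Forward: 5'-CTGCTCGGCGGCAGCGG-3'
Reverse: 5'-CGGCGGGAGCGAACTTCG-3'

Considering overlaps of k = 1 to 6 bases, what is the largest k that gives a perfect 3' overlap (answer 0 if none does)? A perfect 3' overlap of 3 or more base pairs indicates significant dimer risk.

Longest perfect overlap: 0 complementary base pairs; below the dimer-risk threshold (threshold 3).

Last 6 bases (5'→3') — forward …CAGCGG, reverse …ACTTCG.
Reverse complement of the reverse primer's last 6 bases: CGAAGT; its first k bases are the reverse complement of the reverse primer's last k bases, so a perfect k-base overlap needs the forward primer's last k bases to equal them.
Comparing (forward last k vs required): k=1: G vs C ✗; k=2: GG vs CG ✗; k=3: CGG vs CGA ✗; k=4: GCGG vs CGAA ✗; k=5: AGCGG vs CGAAG ✗; k=6: CAGCGG vs CGAAGT ✗.
No overlap length from 1 to 6 is perfect, so the longest perfect 3' overlap is 0.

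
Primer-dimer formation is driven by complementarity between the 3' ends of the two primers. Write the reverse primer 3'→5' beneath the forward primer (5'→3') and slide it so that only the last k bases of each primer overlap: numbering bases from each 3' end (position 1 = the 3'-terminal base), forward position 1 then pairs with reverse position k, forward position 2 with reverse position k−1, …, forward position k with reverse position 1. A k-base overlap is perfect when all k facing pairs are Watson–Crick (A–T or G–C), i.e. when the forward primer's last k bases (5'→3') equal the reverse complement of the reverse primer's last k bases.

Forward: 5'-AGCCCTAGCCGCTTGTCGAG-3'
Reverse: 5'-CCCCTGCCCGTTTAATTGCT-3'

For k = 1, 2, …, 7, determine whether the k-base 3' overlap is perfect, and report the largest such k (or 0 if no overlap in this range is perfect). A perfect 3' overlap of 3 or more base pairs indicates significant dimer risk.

Longest perfect overlap: 2 complementary base pairs; below the dimer-risk threshold (threshold 3).

Last 7 bases (5'→3') — forward …TGTCGAG, reverse …AATTGCT.
Reverse complement of the reverse primer's last 7 bases: AGCAATT; its first k bases are the reverse complement of the reverse primer's last k bases, so a perfect k-base overlap needs the forward primer's last k bases to equal them.
Comparing (forward last k vs required): k=1: G vs A ✗; k=2: AG vs AG ✓; k=3: GAG vs AGC ✗; k=4: CGAG vs AGCA ✗; k=5: TCGAG vs AGCAA ✗; k=6: GTCGAG vs AGCAAT ✗; k=7: TGTCGAG vs AGCAATT ✗.
Only k = 2 is perfect, so the longest perfect 3' overlap is 2.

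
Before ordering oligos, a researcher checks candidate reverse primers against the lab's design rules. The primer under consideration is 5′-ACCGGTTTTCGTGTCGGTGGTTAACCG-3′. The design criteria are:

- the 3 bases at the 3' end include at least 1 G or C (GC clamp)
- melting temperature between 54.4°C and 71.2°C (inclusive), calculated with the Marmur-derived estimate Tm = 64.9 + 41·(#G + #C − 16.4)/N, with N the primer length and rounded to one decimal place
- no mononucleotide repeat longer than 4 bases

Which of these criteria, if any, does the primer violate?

Base counts: A=3, T=9, G=9, C=6 (length 27).
GC clamp: 3' end CCG has 3 G/C ✓
Tm: Tm = 64.9 + 41·(15 − 16.4)/27 = 62.8°C ✓
homopolymer run: longest run = 4 ✓

Meets all criteria.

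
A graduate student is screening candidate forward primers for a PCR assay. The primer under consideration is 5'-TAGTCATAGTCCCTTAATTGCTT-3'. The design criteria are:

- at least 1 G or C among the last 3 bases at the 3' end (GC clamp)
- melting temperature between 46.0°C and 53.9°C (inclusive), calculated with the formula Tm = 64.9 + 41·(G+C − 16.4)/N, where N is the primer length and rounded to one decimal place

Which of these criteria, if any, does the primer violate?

Base counts: A=5, T=10, G=3, C=5 (length 23).
GC clamp: 3' end CTT has 1 G/C ✓
Tm: Tm = 64.9 + 41·(8 − 16.4)/23 = 49.9°C ✓

Meets all criteria.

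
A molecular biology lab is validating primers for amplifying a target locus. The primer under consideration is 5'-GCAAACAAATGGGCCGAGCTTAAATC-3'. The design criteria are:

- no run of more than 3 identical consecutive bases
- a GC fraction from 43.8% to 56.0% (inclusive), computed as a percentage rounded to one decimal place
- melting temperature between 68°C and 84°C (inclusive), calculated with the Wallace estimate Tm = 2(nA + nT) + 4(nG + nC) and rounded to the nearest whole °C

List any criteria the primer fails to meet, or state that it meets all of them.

Base counts: A=10, T=4, G=6, C=6 (length 26).
homopolymer run: longest run = 3 ✓
GC content: GC 12/26 = 46.2% ✓
Tm: Tm = 2·14 + 4·12 = 76°C ✓

Meets all criteria.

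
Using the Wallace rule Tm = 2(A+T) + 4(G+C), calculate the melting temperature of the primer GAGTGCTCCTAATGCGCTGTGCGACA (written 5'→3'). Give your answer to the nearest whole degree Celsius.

Base counts: A=5, T=6, G=8, C=7 (length 26).
Tm = 2·(5+6) + 4·(8+7) = 2·11 + 4·15 = 22 + 60 = 82°C.

82°C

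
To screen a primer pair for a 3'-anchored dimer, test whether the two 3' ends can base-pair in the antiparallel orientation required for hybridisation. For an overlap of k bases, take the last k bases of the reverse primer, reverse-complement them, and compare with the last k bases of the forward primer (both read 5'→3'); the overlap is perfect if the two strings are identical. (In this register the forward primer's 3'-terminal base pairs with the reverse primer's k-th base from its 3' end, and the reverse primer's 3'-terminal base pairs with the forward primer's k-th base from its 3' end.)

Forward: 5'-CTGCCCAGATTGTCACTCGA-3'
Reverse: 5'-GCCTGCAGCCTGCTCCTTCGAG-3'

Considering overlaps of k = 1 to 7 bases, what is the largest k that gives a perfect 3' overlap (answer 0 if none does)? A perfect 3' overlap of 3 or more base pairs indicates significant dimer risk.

Longest perfect overlap: 5 complementary base pairs; significant dimer risk (threshold 3).

Last 7 bases (5'→3') — forward …CACTCGA, reverse …CTTCGAG.
Reverse complement of the reverse primer's last 7 bases: CTCGAAG; its first k bases are the reverse complement of the reverse primer's last k bases, so a perfect k-base overlap needs the forward primer's last k bases to equal them.
Comparing (forward last k vs required): k=1: A vs C ✗; k=2: GA vs CT ✗; k=3: CGA vs CTC ✗; k=4: TCGA vs CTCG ✗; k=5: CTCGA vs CTCGA ✓; k=6: ACTCGA vs CTCGAA ✗; k=7: CACTCGA vs CTCGAAG ✗.
Only k = 5 is perfect, so the longest perfect 3' overlap is 5.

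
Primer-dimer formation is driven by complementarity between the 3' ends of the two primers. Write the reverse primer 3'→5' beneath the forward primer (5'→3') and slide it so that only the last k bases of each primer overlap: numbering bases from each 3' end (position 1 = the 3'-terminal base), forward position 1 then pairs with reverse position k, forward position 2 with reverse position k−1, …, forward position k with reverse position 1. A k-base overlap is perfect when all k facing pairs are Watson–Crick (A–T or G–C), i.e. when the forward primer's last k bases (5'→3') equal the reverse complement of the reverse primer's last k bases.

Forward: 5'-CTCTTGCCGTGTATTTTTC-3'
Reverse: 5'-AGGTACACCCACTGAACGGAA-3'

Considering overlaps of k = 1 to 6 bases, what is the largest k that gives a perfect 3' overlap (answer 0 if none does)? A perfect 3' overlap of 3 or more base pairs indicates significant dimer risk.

Last 6 bases (5'→3') — forward …TTTTTC, reverse …ACGGAA.
Reverse complement of the reverse primer's last 6 bases: TTCCGT; its first k bases are the reverse complement of the reverse primer's last k bases, so a perfect k-base overlap needs the forward primer's last k bases to equal them.
Comparing (forward last k vs required): k=1: C vs T ✗; k=2: TC vs TT ✗; k=3: TTC vs TTC ✓; k=4: TTTC vs TTCC ✗; k=5: TTTTC vs TTCCG ✗; k=6: TTTTTC vs TTCCGT ✗.
Only k = 3 is perfect, so the longest perfect 3' overlap is 3.

Longest perfect overlap: 3 complementary base pairs; significant dimer risk (threshold 3).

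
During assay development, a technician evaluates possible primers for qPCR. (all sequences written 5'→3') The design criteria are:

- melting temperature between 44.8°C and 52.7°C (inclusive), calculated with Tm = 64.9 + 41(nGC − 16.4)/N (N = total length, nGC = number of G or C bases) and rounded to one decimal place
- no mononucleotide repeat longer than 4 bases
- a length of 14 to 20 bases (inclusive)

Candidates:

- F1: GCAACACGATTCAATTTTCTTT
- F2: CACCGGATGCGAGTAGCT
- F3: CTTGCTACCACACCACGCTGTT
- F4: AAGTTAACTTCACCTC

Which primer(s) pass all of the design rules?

F1 (22 nt, A=6 T=9 G=2 C=5): Tm = 64.9 + 41·(7 − 16.4)/22 = 47.4°C ✓; longest run = 4 ✓; length 22, outside 14–20 ✗ — fails.
F2 (18 nt, A=4 T=3 G=6 C=5): Tm = 64.9 + 41·(11 − 16.4)/18 = 52.6°C ✓; longest run = 2 ✓; length 18 ✓ — passes.
F3 (22 nt, A=4 T=6 G=3 C=9): Tm = 64.9 + 41·(12 − 16.4)/22 = 56.7°C, outside 44.8–52.7°C ✗; longest run = 2 ✓; length 22, outside 14–20 ✗ — fails.
F4 (16 nt, A=5 T=5 G=1 C=5): Tm = 64.9 + 41·(6 − 16.4)/16 = 38.3°C, outside 44.8–52.7°C ✗; longest run = 2 ✓; length 16 ✓ — fails.

F2 only.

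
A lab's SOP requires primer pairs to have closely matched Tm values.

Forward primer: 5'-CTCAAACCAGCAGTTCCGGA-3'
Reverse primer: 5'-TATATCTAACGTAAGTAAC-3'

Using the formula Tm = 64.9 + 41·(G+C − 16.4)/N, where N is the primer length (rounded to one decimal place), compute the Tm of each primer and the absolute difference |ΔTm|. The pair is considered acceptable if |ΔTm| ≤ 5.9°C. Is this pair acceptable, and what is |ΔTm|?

|ΔTm| = 13.5°C; the pair is not acceptable.

Forward: G+C = 11, N = 20 → Tm = 64.9 + 41·(11 − 16.4)/20 = 53.8°C.
Reverse: G+C = 5, N = 19 → Tm = 64.9 + 41·(5 − 16.4)/19 = 40.3°C.
|ΔTm| = |53.8 − 40.3| = 13.5°C, > 5.9°C.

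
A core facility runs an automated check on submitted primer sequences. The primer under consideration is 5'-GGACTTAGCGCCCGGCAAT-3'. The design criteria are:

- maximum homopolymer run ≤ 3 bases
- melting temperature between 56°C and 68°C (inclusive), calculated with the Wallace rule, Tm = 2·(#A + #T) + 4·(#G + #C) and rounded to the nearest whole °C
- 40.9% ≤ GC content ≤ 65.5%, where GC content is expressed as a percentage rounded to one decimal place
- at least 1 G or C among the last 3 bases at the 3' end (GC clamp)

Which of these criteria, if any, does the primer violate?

Base counts: A=4, T=3, G=6, C=6 (length 19).
homopolymer run: longest run = 3 ✓
Tm: Tm = 2·7 + 4·12 = 62°C ✓
GC content: GC 12/19 = 63.2% ✓
GC clamp: 3' end AAT has 0 G/C, need ≥1 ✗

Fails: GC clamp.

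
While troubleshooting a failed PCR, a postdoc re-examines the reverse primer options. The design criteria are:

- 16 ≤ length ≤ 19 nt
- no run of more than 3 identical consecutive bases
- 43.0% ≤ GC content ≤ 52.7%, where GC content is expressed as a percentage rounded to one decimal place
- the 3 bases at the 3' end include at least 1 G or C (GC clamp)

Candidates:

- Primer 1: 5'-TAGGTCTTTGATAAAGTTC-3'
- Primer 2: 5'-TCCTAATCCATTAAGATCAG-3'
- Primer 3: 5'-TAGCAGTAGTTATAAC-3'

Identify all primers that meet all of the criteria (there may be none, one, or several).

None of the candidates satisfy all criteria.

Primer 1 (19 nt, A=5 T=8 G=4 C=2): length 19 ✓; longest run = 3 ✓; GC 6/19 = 31.6%, outside 43.0–52.7% ✗; 3' end TTC has 1 G/C ✓ — fails.
Primer 2 (20 nt, A=7 T=6 G=2 C=5): length 20, outside 16–19 ✗; longest run = 2 ✓; GC 7/20 = 35.0%, outside 43.0–52.7% ✗; 3' end CAG has 2 G/C ✓ — fails.
Primer 3 (16 nt, A=6 T=5 G=3 C=2): length 16 ✓; longest run = 2 ✓; GC 5/16 = 31.3%, outside 43.0–52.7% ✗; 3' end AAC has 1 G/C ✓ — fails.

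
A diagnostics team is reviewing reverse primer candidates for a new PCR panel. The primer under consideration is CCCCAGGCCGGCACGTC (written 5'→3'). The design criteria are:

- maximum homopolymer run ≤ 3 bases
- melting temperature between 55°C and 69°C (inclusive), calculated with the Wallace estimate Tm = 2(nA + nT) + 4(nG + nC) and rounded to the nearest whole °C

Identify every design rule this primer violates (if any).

Fails: homopolymer run.

Base counts: A=2, T=1, G=5, C=9 (length 17).
homopolymer run: longest run = 4, exceeds 3 ✗
Tm: Tm = 2·3 + 4·14 = 62°C ✓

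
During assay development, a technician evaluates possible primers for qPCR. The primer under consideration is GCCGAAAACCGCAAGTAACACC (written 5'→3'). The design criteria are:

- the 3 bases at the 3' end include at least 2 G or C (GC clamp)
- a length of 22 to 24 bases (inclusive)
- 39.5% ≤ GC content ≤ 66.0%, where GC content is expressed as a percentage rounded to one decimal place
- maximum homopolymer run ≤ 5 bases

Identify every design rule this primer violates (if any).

Base counts: A=9, T=1, G=4, C=8 (length 22).
GC clamp: 3' end ACC has 2 G/C ✓
length: length 22 ✓
GC content: GC 12/22 = 54.5% ✓
homopolymer run: longest run = 4 ✓

Meets all criteria.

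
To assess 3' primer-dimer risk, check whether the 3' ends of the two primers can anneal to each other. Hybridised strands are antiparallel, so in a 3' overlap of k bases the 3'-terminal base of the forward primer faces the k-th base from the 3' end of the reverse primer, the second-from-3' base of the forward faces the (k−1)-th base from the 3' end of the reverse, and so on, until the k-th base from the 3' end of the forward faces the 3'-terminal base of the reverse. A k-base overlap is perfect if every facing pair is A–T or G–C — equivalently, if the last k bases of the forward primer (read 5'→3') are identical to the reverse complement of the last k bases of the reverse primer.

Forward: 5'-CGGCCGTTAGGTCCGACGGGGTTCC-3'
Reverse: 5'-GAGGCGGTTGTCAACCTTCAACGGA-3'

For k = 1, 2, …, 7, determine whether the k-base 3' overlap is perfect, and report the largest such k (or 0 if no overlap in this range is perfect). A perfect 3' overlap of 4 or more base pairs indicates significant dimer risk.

Longest perfect overlap: 3 complementary base pairs; below the dimer-risk threshold (threshold 4).

Last 7 bases (5'→3') — forward …GGGTTCC, reverse …CAACGGA.
Reverse complement of the reverse primer's last 7 bases: TCCGTTG; its first k bases are the reverse complement of the reverse primer's last k bases, so a perfect k-base overlap needs the forward primer's last k bases to equal them.
Comparing (forward last k vs required): k=1: C vs T ✗; k=2: CC vs TC ✗; k=3: TCC vs TCC ✓; k=4: TTCC vs TCCG ✗; k=5: GTTCC vs TCCGT ✗; k=6: GGTTCC vs TCCGTT ✗; k=7: GGGTTCC vs TCCGTTG ✗.
Only k = 3 is perfect, so the longest perfect 3' overlap is 3.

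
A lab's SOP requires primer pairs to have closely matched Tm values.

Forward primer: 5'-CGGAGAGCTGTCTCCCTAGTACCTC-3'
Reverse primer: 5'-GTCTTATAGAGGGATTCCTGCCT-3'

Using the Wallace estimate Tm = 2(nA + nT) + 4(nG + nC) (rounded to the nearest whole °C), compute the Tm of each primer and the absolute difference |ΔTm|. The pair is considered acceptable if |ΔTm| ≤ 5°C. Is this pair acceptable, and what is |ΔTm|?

|ΔTm| = 12°C; the pair is not acceptable.

Forward: A=4 T=6 G=6 C=9 → Tm = 2·10 + 4·15 = 80°C.
Reverse: A=4 T=8 G=6 C=5 → Tm = 2·12 + 4·11 = 68°C.
|ΔTm| = |80 − 68| = 12°C, > 5°C.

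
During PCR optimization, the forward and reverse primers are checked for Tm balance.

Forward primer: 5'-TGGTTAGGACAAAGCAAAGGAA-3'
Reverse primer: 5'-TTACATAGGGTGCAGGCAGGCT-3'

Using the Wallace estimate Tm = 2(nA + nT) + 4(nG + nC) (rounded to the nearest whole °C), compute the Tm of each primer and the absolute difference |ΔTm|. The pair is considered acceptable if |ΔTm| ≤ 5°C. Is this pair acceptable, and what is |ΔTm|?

|ΔTm| = 6°C; the pair is not acceptable.

Forward: A=10 T=3 G=7 C=2 → Tm = 2·13 + 4·9 = 62°C.
Reverse: A=5 T=5 G=8 C=4 → Tm = 2·10 + 4·12 = 68°C.
|ΔTm| = |62 − 68| = 6°C, > 5°C.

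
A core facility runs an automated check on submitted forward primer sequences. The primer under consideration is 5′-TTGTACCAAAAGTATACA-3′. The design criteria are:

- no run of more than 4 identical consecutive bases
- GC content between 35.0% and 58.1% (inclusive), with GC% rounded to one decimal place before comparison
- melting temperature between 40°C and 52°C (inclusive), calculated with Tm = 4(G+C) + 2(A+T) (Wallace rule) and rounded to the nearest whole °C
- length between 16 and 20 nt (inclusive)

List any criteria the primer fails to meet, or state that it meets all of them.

Fails: GC content.

Base counts: A=8, T=5, G=2, C=3 (length 18).
homopolymer run: longest run = 4 ✓
GC content: GC 5/18 = 27.8%, outside 35.0–58.1% ✗
Tm: Tm = 2·13 + 4·5 = 46°C ✓
length: length 18 ✓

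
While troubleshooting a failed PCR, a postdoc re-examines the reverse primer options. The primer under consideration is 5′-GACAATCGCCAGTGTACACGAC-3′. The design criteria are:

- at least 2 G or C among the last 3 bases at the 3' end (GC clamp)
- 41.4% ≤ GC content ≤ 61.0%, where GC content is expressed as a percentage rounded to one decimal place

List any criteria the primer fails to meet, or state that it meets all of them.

Base counts: A=7, T=3, G=5, C=7 (length 22).
GC clamp: 3' end GAC has 2 G/C ✓
GC content: GC 12/22 = 54.5% ✓

Meets all criteria.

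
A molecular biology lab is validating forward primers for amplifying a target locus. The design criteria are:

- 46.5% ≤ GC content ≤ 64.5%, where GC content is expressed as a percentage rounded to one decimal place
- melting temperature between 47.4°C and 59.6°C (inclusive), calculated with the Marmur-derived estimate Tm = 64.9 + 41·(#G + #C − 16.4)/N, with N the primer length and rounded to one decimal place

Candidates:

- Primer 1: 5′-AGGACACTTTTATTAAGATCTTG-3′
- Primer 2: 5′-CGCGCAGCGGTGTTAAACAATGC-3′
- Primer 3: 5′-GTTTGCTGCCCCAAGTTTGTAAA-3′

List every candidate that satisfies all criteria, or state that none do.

Primer 2 only.

Primer 1 (23 nt, A=7 T=9 G=4 C=3): GC 7/23 = 30.4%, outside 46.5–64.5% ✗; Tm = 64.9 + 41·(7 − 16.4)/23 = 48.1°C ✓ — fails.
Primer 2 (23 nt, A=6 T=4 G=7 C=6): GC 13/23 = 56.5% ✓; Tm = 64.9 + 41·(13 − 16.4)/23 = 58.8°C ✓ — passes.
Primer 3 (23 nt, A=5 T=8 G=5 C=5): GC 10/23 = 43.5%, outside 46.5–64.5% ✗; Tm = 64.9 + 41·(10 − 16.4)/23 = 53.5°C ✓ — fails.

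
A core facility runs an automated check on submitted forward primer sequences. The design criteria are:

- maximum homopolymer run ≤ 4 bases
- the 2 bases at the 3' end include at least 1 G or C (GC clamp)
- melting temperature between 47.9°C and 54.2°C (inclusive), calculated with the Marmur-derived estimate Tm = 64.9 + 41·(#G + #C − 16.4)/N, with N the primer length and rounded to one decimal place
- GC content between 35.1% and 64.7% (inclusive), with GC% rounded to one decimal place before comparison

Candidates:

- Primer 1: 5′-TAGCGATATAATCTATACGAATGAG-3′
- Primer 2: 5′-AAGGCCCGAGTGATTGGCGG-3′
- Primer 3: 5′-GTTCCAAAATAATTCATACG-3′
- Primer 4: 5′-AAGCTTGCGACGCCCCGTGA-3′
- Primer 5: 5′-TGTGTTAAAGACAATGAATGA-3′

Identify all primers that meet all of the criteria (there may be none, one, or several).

None of the candidates satisfy all criteria.

Primer 1 (25 nt, A=10 T=7 G=5 C=3): longest run = 2 ✓; 3' end AG has 1 G/C ✓; Tm = 64.9 + 41·(8 − 16.4)/25 = 51.1°C ✓; GC 8/25 = 32.0%, outside 35.1–64.7% ✗ — fails.
Primer 2 (20 nt, A=4 T=3 G=9 C=4): longest run = 3 ✓; 3' end GG has 2 G/C ✓; Tm = 64.9 + 41·(13 − 16.4)/20 = 57.9°C, outside 47.9–54.2°C ✗; GC 13/20 = 65.0%, outside 35.1–64.7% ✗ — fails.
Primer 3 (20 nt, A=8 T=6 G=2 C=4): longest run = 4 ✓; 3' end CG has 2 G/C ✓; Tm = 64.9 + 41·(6 − 16.4)/20 = 43.6°C, outside 47.9–54.2°C ✗; GC 6/20 = 30.0%, outside 35.1–64.7% ✗ — fails.
Primer 4 (20 nt, A=4 T=3 G=6 C=7): longest run = 4 ✓; 3' end GA has 1 G/C ✓; Tm = 64.9 + 41·(13 − 16.4)/20 = 57.9°C, outside 47.9–54.2°C ✗; GC 13/20 = 65.0%, outside 35.1–64.7% ✗ — fails.
Primer 5 (21 nt, A=9 T=6 G=5 C=1): longest run = 3 ✓; 3' end GA has 1 G/C ✓; Tm = 64.9 + 41·(6 − 16.4)/21 = 44.6°C, outside 47.9–54.2°C ✗; GC 6/21 = 28.6%, outside 35.1–64.7% ✗ — fails.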